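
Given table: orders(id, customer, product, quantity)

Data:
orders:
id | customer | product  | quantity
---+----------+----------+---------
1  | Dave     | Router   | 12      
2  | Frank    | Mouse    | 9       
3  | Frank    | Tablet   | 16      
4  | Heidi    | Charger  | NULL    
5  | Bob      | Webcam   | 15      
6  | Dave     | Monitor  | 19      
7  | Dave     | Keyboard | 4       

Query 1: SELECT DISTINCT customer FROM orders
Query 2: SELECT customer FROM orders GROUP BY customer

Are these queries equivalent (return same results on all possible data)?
Yes, equivalent

Both queries return: [('Bob',), ('Dave',), ('Frank',), ('Heidi',)]

Reason: Both get unique customers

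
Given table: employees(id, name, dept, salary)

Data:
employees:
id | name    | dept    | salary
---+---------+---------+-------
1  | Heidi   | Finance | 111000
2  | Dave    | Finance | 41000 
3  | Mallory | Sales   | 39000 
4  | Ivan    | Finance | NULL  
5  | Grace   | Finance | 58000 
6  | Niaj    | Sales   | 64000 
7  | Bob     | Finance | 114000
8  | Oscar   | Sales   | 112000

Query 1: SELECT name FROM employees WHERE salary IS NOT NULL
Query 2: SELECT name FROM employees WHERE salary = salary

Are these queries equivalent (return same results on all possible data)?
Yes, equivalent

Both queries return: [('Bob',), ('Dave',), ('Grace',), ('Heidi',), ('Mallory',), ('Niaj',), ('Oscar',)]

Reason: IS NOT NULL vs self-equality (both exclude NULLs)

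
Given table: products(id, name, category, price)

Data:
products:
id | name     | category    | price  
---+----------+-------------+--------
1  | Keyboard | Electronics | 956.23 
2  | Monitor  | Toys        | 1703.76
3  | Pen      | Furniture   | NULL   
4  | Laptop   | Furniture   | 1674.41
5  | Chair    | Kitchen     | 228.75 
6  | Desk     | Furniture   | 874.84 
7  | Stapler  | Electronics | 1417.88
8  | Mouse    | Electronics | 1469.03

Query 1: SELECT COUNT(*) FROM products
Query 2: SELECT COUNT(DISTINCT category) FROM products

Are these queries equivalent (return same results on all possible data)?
No, not equivalent

Query 1 returns: [(8,)]
Query 2 returns: [(4,)]

Reason: COUNT(*) counts rows, COUNT(DISTINCT category) counts unique categorys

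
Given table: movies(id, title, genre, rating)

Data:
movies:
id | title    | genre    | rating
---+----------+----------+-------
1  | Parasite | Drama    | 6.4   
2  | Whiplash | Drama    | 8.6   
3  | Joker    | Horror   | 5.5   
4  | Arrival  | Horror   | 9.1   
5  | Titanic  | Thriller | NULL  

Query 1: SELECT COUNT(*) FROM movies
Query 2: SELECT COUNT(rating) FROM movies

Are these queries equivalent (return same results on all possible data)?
No, not equivalent

Query 1 returns: [(5,)]
Query 2 returns: [(4,)]

Reason: COUNT(*) includes NULLs, COUNT(column) excludes them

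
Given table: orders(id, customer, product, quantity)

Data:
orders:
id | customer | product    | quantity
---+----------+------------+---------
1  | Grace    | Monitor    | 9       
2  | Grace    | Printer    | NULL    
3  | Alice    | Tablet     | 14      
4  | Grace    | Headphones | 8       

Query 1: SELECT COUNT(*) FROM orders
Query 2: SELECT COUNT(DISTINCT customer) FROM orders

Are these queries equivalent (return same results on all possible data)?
No, not equivalent

Query 1 returns: [(4,)]
Query 2 returns: [(2,)]

Reason: COUNT(*) counts rows, COUNT(DISTINCT customer) counts unique customers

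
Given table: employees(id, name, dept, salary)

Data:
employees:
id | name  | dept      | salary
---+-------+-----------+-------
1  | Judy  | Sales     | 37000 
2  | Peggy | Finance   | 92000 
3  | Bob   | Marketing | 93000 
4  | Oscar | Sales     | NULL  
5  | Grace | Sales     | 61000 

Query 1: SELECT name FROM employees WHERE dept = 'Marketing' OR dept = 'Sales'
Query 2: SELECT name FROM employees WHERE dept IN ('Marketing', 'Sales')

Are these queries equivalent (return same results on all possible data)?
Yes, equivalent

Both queries return: [('Bob',), ('Grace',), ('Judy',), ('Oscar',)]

Reason: OR vs IN are equivalent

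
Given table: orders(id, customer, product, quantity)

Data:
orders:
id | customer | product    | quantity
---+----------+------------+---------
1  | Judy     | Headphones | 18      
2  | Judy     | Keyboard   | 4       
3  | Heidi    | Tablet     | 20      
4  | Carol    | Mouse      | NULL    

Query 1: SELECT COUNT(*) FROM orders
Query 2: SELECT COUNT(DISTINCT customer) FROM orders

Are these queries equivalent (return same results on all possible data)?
No, not equivalent

Query 1 returns: [(4,)]
Query 2 returns: [(3,)]

Reason: COUNT(*) counts rows, COUNT(DISTINCT customer) counts unique customers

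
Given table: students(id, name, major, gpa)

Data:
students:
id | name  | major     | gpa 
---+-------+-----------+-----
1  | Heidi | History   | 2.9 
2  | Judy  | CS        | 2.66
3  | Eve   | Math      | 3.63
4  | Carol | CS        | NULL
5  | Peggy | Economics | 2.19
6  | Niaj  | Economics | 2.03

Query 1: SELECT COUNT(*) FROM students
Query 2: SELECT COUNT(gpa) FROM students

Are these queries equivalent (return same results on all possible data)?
No, not equivalent

Query 1 returns: [(6,)]
Query 2 returns: [(5,)]

Reason: COUNT(*) includes NULLs, COUNT(column) excludes them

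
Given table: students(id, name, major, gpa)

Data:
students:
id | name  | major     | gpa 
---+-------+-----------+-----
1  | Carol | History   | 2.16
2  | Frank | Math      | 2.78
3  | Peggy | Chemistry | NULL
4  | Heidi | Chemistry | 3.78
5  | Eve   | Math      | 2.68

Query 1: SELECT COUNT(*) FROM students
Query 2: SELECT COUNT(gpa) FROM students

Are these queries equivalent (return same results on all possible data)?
No, not equivalent

Query 1 returns: [(5,)]
Query 2 returns: [(4,)]

Reason: COUNT(*) includes NULLs, COUNT(column) excludes them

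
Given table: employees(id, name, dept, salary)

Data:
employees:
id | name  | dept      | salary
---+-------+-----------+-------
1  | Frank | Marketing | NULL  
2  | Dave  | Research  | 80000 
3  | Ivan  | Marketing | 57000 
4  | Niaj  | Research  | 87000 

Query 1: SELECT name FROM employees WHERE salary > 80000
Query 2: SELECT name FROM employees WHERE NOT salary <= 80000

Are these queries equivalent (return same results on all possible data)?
Yes, equivalent

Both queries return: [('Niaj',)]

Reason: Both filter salary > 80000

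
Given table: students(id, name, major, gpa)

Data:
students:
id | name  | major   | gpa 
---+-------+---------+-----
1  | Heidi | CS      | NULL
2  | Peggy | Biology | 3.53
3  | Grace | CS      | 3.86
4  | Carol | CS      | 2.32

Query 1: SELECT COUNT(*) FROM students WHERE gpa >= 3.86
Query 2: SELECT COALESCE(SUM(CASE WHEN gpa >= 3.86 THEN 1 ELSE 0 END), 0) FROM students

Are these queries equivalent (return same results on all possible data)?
Yes, equivalent

Both queries return: [(1,)]

Reason: COUNT with WHERE vs conditional SUM (COALESCE handles empty-table NULL)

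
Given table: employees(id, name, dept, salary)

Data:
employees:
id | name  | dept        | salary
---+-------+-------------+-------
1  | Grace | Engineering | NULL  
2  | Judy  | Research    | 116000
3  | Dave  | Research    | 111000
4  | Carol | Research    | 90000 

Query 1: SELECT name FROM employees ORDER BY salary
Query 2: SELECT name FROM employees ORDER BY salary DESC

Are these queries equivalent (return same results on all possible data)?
No, not equivalent

Query 1 returns: [('Grace',), ('Carol',), ('Dave',), ('Judy',)]
Query 2 returns: [('Judy',), ('Dave',), ('Carol',), ('Grace',)]

Reason: ASC vs DESC gives opposite ordering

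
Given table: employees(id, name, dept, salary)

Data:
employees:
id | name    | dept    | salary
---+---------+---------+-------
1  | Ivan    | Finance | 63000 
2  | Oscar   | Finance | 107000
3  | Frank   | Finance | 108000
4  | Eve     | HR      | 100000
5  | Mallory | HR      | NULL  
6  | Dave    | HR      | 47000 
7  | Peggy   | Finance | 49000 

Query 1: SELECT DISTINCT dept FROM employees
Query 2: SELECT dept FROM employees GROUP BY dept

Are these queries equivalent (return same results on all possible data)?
Yes, equivalent

Both queries return: [('Finance',), ('HR',)]

Reason: Both get unique depts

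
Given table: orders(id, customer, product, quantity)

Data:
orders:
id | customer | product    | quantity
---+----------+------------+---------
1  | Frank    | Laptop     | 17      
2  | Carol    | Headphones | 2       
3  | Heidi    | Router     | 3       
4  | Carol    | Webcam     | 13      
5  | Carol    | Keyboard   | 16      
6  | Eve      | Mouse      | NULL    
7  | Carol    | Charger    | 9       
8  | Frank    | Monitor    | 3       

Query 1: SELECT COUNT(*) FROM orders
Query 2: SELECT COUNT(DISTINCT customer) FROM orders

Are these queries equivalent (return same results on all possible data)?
No, not equivalent

Query 1 returns: [(8,)]
Query 2 returns: [(4,)]

Reason: COUNT(*) counts rows, COUNT(DISTINCT customer) counts unique customers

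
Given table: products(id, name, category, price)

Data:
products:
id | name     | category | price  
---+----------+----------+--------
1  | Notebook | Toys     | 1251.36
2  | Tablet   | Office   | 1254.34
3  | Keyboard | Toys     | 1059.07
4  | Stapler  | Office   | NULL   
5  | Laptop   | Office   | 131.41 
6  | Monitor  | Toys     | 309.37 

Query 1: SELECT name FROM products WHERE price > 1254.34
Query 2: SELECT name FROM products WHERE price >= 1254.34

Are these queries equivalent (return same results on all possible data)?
No, not equivalent

Query 1 returns: []
Query 2 returns: [('Tablet',)]

Reason: > vs >= gives different results when price = 1254.34 exists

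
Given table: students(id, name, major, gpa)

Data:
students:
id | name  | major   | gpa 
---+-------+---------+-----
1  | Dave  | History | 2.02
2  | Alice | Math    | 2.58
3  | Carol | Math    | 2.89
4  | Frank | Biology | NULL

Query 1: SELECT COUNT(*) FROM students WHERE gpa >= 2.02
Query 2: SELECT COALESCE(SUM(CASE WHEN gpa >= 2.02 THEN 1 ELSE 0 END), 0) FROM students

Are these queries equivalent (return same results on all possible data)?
Yes, equivalent

Both queries return: [(3,)]

Reason: COUNT with WHERE vs conditional SUM (COALESCE handles empty-table NULL)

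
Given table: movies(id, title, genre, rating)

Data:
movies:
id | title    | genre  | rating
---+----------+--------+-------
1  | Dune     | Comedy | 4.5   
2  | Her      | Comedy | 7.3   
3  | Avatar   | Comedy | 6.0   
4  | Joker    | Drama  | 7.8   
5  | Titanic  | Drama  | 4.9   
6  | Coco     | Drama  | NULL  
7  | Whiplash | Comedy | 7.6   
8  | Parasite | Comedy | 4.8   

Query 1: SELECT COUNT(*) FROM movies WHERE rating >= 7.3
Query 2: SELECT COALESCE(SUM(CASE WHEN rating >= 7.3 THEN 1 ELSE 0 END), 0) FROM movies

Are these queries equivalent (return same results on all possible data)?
Yes, equivalent

Both queries return: [(3,)]

Reason: COUNT with WHERE vs conditional SUM (COALESCE handles empty-table NULL)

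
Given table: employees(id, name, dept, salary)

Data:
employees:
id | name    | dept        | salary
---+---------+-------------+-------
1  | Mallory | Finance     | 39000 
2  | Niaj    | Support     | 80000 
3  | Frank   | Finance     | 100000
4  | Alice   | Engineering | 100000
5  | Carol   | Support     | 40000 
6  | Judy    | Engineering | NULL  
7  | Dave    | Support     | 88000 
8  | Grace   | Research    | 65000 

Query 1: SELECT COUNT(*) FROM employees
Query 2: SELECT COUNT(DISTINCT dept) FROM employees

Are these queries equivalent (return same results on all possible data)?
No, not equivalent

Query 1 returns: [(8,)]
Query 2 returns: [(4,)]

Reason: COUNT(*) counts rows, COUNT(DISTINCT dept) counts unique depts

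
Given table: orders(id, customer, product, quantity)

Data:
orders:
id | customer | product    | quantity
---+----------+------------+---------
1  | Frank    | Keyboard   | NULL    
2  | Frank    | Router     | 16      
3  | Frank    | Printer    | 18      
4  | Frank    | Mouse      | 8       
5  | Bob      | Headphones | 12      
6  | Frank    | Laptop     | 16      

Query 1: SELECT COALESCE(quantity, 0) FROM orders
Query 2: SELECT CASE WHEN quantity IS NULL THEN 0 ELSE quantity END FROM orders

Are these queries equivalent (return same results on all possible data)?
Yes, equivalent

Both queries return: [(0,), (8,), (12,), (16,), (16,), (18,)]

Reason: COALESCE vs CASE for NULL handling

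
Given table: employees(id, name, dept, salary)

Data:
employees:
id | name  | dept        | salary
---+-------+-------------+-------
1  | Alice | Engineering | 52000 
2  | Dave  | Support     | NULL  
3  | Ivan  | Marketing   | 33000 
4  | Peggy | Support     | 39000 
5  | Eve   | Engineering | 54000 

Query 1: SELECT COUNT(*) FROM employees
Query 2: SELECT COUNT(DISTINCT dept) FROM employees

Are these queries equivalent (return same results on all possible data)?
No, not equivalent

Query 1 returns: [(5,)]
Query 2 returns: [(3,)]

Reason: COUNT(*) counts rows, COUNT(DISTINCT dept) counts unique depts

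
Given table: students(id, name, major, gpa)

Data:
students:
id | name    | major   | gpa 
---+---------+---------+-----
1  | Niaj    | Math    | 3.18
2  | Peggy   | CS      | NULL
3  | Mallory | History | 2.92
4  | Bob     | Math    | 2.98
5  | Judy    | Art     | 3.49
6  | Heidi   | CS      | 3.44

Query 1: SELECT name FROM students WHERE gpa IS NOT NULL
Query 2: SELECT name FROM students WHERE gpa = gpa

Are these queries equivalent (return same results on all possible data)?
Yes, equivalent

Both queries return: [('Bob',), ('Heidi',), ('Judy',), ('Mallory',), ('Niaj',)]

Reason: IS NOT NULL vs self-equality (both exclude NULLs)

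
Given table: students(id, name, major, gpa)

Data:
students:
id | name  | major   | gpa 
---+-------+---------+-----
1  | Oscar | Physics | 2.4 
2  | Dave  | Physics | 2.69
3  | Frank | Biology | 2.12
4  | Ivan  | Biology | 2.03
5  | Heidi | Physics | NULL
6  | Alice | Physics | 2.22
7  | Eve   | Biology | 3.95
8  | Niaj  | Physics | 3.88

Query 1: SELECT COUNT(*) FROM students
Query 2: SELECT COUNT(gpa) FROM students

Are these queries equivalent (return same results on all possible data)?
No, not equivalent

Query 1 returns: [(8,)]
Query 2 returns: [(7,)]

Reason: COUNT(*) includes NULLs, COUNT(column) excludes them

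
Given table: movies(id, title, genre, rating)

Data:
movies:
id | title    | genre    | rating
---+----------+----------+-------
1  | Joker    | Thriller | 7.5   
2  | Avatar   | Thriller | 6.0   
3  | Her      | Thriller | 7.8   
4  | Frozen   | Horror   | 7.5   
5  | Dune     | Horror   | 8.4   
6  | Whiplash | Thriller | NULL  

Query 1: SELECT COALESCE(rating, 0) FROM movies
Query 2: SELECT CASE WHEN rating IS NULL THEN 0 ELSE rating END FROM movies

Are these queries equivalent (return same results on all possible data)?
Yes, equivalent

Both queries return: [(0,), (6.0,), (7.5,), (7.5,), (7.8,), (8.4,)]

Reason: COALESCE vs CASE for NULL handling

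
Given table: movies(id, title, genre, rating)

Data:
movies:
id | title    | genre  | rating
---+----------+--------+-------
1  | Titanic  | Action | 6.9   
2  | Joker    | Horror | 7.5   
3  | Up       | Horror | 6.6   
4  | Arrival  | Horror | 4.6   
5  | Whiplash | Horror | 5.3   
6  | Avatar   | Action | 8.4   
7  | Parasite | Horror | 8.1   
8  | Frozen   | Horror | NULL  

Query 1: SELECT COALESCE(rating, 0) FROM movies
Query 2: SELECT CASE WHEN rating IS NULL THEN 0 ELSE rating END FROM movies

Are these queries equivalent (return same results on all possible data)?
Yes, equivalent

Both queries return: [(0,), (4.6,), (5.3,), (6.6,), (6.9,), (7.5,), (8.1,), (8.4,)]

Reason: COALESCE vs CASE for NULL handling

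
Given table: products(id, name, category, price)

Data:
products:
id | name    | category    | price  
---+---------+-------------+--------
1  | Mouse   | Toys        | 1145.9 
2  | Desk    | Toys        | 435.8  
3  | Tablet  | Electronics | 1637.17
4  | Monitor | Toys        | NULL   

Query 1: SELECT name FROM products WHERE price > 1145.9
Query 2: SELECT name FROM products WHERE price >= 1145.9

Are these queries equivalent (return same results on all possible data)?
No, not equivalent

Query 1 returns: [('Tablet',)]
Query 2 returns: [('Mouse',), ('Tablet',)]

Reason: > vs >= gives different results when price = 1145.9 exists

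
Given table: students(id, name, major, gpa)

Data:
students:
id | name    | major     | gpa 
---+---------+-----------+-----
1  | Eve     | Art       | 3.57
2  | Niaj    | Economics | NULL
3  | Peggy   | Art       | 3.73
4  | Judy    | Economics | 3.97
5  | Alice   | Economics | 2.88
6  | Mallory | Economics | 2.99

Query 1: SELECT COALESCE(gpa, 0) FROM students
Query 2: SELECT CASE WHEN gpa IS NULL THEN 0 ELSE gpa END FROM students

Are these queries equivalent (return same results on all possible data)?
Yes, equivalent

Both queries return: [(0,), (2.88,), (2.99,), (3.57,), (3.73,), (3.97,)]

Reason: COALESCE vs CASE for NULL handling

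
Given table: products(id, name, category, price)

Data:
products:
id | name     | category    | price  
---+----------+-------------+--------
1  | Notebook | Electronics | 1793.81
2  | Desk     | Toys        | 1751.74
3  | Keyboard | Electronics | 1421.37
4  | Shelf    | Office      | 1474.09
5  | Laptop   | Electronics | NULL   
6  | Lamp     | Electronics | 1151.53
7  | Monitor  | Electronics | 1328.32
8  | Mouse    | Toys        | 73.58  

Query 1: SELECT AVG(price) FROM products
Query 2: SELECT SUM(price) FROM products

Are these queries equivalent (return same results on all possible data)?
No, not equivalent

Query 1 returns: [(1284.92,)]
Query 2 returns: [(8994.44,)]

Reason: AVG vs SUM give different aggregate values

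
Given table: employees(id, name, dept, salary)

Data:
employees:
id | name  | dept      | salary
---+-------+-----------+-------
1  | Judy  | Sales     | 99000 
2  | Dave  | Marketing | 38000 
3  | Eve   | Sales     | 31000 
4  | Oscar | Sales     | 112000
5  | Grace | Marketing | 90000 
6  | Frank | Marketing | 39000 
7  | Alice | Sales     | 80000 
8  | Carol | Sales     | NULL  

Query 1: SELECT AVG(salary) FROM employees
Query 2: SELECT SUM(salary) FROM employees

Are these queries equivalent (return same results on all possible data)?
No, not equivalent

Query 1 returns: [(69857.14285714286,)]
Query 2 returns: [(489000,)]

Reason: AVG vs SUM give different aggregate values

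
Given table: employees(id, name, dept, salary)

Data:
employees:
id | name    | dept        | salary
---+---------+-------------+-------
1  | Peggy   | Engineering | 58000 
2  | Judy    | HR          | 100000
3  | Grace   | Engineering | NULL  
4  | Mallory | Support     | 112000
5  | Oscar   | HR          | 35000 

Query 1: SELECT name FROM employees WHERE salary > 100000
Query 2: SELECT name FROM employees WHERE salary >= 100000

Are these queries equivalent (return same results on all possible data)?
No, not equivalent

Query 1 returns: [('Mallory',)]
Query 2 returns: [('Judy',), ('Mallory',)]

Reason: > vs >= gives different results when salary = 100000 exists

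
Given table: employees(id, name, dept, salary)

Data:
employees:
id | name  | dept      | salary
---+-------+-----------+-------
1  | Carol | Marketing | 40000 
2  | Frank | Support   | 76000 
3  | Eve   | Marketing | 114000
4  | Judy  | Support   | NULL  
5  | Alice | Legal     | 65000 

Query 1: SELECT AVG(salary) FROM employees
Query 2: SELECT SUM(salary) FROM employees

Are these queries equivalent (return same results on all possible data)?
No, not equivalent

Query 1 returns: [(73750.0,)]
Query 2 returns: [(295000,)]

Reason: AVG vs SUM give different aggregate values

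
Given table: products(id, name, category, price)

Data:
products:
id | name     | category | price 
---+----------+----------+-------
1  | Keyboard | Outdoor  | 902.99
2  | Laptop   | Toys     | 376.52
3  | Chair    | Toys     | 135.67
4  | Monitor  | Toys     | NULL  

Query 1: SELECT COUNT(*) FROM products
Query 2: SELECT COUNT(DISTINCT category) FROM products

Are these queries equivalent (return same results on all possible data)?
No, not equivalent

Query 1 returns: [(4,)]
Query 2 returns: [(2,)]

Reason: COUNT(*) counts rows, COUNT(DISTINCT category) counts unique categorys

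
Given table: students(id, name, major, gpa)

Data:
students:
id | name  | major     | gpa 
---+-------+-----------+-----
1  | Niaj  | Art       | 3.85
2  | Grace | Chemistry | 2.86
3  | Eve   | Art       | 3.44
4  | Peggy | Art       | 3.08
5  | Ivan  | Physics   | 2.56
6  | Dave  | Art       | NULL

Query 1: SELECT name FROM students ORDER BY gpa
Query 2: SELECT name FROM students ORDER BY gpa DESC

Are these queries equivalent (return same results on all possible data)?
No, not equivalent

Query 1 returns: [('Dave',), ('Ivan',), ('Grace',), ('Peggy',), ('Eve',), ('Niaj',)]
Query 2 returns: [('Niaj',), ('Eve',), ('Peggy',), ('Grace',), ('Ivan',), ('Dave',)]

Reason: ASC vs DESC gives opposite ordering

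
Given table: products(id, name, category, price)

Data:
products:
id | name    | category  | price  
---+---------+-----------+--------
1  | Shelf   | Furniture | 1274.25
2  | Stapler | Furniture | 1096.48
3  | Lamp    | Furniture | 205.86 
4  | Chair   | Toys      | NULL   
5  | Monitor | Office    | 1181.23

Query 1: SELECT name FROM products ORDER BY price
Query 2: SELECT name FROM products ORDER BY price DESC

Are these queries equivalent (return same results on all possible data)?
No, not equivalent

Query 1 returns: [('Chair',), ('Lamp',), ('Stapler',), ('Monitor',), ('Shelf',)]
Query 2 returns: [('Shelf',), ('Monitor',), ('Stapler',), ('Lamp',), ('Chair',)]

Reason: ASC vs DESC gives opposite ordering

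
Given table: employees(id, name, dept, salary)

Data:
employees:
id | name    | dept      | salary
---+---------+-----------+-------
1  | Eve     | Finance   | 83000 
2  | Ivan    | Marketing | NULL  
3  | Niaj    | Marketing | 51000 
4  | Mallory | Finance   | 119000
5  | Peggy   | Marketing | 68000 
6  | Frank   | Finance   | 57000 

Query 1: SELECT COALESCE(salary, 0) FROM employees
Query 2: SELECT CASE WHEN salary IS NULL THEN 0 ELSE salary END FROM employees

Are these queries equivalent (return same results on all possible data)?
Yes, equivalent

Both queries return: [(0,), (51000,), (57000,), (68000,), (83000,), (119000,)]

Reason: COALESCE vs CASE for NULL handling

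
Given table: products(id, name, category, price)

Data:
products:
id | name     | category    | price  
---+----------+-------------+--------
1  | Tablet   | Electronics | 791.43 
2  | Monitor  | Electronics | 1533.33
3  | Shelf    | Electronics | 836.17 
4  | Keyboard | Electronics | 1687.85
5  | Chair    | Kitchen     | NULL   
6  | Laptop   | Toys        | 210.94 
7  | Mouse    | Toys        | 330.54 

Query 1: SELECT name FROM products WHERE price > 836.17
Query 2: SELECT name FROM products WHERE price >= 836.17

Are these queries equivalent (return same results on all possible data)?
No, not equivalent

Query 1 returns: [('Monitor',), ('Keyboard',)]
Query 2 returns: [('Monitor',), ('Shelf',), ('Keyboard',)]

Reason: > vs >= gives different results when price = 836.17 exists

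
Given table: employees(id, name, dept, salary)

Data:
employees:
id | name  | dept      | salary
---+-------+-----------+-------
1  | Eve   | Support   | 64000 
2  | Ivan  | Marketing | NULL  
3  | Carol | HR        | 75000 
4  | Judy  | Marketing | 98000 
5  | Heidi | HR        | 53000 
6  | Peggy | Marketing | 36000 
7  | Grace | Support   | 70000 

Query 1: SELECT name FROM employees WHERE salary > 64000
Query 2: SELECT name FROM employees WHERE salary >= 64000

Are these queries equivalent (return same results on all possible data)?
No, not equivalent

Query 1 returns: [('Carol',), ('Judy',), ('Grace',)]
Query 2 returns: [('Eve',), ('Carol',), ('Judy',), ('Grace',)]

Reason: > vs >= gives different results when salary = 64000 exists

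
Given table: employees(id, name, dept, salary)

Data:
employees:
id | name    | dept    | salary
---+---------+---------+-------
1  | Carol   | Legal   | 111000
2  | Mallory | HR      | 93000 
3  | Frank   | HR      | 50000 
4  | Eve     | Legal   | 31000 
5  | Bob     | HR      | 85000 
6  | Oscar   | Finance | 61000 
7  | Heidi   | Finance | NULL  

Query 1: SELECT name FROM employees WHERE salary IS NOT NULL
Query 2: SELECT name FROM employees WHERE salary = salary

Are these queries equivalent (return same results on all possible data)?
Yes, equivalent

Both queries return: [('Bob',), ('Carol',), ('Eve',), ('Frank',), ('Mallory',), ('Oscar',)]

Reason: IS NOT NULL vs self-equality (both exclude NULLs)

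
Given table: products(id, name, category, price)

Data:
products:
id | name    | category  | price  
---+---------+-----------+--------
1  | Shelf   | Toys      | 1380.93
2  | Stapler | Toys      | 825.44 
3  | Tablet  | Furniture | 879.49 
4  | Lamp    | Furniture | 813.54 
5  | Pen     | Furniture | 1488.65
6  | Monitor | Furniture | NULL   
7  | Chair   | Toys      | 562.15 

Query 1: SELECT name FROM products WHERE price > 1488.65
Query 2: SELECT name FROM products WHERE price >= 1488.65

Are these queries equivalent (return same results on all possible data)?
No, not equivalent

Query 1 returns: []
Query 2 returns: [('Pen',)]

Reason: > vs >= gives different results when price = 1488.65 exists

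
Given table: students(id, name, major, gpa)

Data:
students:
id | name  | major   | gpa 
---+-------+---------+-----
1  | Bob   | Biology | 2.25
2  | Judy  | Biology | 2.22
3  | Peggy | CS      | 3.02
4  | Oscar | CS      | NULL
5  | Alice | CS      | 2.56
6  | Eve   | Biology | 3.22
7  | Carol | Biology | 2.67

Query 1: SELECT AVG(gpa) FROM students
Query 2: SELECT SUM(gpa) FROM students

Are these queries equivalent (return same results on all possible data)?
No, not equivalent

Query 1 returns: [(2.6566666666666667,)]
Query 2 returns: [(15.940000000000001,)]

Reason: AVG vs SUM give different aggregate values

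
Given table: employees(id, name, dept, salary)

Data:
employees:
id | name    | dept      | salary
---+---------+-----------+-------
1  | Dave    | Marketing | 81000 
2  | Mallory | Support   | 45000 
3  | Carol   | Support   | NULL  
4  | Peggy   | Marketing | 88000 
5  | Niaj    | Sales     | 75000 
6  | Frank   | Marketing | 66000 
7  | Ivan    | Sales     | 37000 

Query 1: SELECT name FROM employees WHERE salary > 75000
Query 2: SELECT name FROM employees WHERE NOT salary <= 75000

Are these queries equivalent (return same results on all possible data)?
Yes, equivalent

Both queries return: [('Dave',), ('Peggy',)]

Reason: Both filter salary > 75000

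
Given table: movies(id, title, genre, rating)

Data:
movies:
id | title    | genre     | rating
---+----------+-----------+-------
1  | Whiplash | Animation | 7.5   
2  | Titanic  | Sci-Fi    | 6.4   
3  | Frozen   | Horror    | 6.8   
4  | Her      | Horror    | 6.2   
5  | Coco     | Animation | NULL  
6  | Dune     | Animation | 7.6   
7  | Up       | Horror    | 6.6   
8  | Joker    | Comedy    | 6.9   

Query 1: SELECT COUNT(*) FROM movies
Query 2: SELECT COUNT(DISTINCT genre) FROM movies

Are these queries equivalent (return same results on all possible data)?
No, not equivalent

Query 1 returns: [(8,)]
Query 2 returns: [(4,)]

Reason: COUNT(*) counts rows, COUNT(DISTINCT genre) counts unique genres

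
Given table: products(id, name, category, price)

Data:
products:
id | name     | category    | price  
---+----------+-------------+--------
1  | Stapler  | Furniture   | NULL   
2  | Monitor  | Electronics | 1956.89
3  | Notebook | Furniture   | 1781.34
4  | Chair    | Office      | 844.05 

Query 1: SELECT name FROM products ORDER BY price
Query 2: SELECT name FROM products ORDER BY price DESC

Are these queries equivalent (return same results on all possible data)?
No, not equivalent

Query 1 returns: [('Stapler',), ('Chair',), ('Notebook',), ('Monitor',)]
Query 2 returns: [('Monitor',), ('Notebook',), ('Chair',), ('Stapler',)]

Reason: ASC vs DESC gives opposite ordering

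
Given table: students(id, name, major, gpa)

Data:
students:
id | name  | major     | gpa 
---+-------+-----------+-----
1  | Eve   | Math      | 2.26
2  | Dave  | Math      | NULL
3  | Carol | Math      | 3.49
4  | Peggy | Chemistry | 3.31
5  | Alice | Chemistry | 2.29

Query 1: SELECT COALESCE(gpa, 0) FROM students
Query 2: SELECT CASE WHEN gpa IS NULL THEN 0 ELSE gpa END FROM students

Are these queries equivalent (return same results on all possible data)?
Yes, equivalent

Both queries return: [(0,), (2.26,), (2.29,), (3.31,), (3.49,)]

Reason: COALESCE vs CASE for NULL handling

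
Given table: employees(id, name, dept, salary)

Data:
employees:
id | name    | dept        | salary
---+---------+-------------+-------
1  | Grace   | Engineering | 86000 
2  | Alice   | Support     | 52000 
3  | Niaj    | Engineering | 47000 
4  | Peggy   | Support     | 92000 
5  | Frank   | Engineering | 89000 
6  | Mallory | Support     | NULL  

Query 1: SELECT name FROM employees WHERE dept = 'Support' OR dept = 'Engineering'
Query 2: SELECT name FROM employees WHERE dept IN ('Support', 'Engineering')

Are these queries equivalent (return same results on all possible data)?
Yes, equivalent

Both queries return: [('Alice',), ('Frank',), ('Grace',), ('Mallory',), ('Niaj',), ('Peggy',)]

Reason: OR vs IN are equivalent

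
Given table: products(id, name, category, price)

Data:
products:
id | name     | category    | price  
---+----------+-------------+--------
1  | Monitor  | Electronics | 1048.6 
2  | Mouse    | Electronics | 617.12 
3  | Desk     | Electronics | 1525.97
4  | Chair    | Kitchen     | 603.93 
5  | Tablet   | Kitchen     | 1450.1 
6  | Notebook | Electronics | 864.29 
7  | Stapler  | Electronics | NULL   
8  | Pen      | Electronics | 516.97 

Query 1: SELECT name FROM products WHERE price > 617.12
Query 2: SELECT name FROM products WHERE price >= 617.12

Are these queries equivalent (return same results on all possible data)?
No, not equivalent

Query 1 returns: [('Monitor',), ('Desk',), ('Tablet',), ('Notebook',)]
Query 2 returns: [('Monitor',), ('Mouse',), ('Desk',), ('Tablet',), ('Notebook',)]

Reason: > vs >= gives different results when price = 617.12 exists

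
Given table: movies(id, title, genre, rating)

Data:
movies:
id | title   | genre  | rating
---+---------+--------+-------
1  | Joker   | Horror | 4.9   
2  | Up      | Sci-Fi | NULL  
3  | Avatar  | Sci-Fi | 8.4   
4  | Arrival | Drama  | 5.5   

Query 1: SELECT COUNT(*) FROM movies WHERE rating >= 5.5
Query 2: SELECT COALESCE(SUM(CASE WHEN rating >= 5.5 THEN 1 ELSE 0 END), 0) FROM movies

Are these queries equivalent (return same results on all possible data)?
Yes, equivalent

Both queries return: [(2,)]

Reason: COUNT with WHERE vs conditional SUM (COALESCE handles empty-table NULL)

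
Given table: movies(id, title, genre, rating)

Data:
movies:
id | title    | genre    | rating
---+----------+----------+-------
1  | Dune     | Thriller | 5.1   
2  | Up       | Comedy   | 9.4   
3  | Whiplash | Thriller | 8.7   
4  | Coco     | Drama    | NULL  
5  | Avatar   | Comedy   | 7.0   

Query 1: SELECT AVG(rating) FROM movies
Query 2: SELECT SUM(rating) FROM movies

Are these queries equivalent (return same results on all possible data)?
No, not equivalent

Query 1 returns: [(7.55,)]
Query 2 returns: [(30.2,)]

Reason: AVG vs SUM give different aggregate values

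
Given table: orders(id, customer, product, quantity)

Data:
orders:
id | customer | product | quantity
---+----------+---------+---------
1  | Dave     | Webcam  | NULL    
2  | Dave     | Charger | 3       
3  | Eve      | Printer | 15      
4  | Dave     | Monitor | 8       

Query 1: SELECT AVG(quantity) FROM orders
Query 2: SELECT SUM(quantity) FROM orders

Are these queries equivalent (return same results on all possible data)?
No, not equivalent

Query 1 returns: [(8.666666666666666,)]
Query 2 returns: [(26,)]

Reason: AVG vs SUM give different aggregate values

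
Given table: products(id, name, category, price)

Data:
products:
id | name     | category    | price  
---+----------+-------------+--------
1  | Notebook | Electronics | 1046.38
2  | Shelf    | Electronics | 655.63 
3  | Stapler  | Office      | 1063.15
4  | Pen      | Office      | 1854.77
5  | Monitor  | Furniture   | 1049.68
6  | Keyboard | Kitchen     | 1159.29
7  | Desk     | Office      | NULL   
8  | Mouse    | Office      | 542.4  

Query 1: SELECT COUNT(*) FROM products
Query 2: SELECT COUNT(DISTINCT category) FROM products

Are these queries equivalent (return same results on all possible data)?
No, not equivalent

Query 1 returns: [(8,)]
Query 2 returns: [(4,)]

Reason: COUNT(*) counts rows, COUNT(DISTINCT category) counts unique categorys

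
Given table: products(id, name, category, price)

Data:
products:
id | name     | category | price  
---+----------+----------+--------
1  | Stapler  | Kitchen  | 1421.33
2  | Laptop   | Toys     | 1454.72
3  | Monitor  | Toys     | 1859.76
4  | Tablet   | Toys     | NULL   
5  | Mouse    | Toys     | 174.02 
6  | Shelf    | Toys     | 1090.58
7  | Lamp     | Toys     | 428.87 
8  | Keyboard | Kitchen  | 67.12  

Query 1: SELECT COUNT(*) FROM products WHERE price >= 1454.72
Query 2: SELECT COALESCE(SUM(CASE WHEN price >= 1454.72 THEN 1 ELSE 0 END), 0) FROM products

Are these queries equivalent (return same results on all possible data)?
Yes, equivalent

Both queries return: [(2,)]

Reason: COUNT with WHERE vs conditional SUM (COALESCE handles empty-table NULL)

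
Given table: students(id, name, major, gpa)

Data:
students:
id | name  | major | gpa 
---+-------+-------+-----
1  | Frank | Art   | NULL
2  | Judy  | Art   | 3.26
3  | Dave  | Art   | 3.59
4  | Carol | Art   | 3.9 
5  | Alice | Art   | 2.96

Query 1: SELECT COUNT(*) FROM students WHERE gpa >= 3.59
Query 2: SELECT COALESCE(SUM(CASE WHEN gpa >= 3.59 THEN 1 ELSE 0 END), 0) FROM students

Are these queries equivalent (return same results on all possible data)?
Yes, equivalent

Both queries return: [(2,)]

Reason: COUNT with WHERE vs conditional SUM (COALESCE handles empty-table NULL)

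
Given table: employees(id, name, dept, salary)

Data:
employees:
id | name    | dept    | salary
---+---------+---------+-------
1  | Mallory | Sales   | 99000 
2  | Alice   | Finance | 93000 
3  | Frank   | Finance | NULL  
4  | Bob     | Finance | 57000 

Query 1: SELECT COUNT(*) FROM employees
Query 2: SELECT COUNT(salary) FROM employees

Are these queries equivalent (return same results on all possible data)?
No, not equivalent

Query 1 returns: [(4,)]
Query 2 returns: [(3,)]

Reason: COUNT(*) includes NULLs, COUNT(column) excludes them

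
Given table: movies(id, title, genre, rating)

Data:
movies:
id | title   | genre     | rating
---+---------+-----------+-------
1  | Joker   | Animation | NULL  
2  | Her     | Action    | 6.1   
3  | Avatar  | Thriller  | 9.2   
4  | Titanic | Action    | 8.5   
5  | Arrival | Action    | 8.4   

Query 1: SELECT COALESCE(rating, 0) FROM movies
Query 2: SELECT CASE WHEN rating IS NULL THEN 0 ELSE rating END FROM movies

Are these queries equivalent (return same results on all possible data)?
Yes, equivalent

Both queries return: [(0,), (6.1,), (8.4,), (8.5,), (9.2,)]

Reason: COALESCE vs CASE for NULL handling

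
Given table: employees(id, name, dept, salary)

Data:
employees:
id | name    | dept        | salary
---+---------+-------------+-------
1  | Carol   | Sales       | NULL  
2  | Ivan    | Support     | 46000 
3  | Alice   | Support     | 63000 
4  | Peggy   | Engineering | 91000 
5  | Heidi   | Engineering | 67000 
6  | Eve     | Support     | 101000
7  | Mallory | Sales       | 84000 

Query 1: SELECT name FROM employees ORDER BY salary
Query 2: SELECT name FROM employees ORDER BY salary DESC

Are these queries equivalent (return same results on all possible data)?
No, not equivalent

Query 1 returns: [('Carol',), ('Ivan',), ('Alice',), ('Heidi',), ('Mallory',), ('Peggy',), ('Eve',)]
Query 2 returns: [('Eve',), ('Peggy',), ('Mallory',), ('Heidi',), ('Alice',), ('Ivan',), ('Carol',)]

Reason: ASC vs DESC gives opposite ordering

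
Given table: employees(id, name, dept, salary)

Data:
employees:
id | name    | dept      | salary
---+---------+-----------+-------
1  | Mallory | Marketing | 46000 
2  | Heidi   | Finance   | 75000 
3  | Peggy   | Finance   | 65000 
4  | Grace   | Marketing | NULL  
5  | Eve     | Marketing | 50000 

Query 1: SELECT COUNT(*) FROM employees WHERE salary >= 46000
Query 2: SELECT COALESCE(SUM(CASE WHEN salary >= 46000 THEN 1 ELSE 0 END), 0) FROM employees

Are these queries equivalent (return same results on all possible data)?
Yes, equivalent

Both queries return: [(4,)]

Reason: COUNT with WHERE vs conditional SUM (COALESCE handles empty-table NULL)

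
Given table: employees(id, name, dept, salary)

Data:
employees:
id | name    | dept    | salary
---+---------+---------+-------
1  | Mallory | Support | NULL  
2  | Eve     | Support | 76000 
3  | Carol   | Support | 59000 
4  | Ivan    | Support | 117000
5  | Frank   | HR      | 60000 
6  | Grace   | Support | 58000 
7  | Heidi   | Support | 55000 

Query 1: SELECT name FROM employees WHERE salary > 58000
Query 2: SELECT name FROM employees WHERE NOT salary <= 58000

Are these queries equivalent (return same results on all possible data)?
Yes, equivalent

Both queries return: [('Carol',), ('Eve',), ('Frank',), ('Ivan',)]

Reason: Both filter salary > 58000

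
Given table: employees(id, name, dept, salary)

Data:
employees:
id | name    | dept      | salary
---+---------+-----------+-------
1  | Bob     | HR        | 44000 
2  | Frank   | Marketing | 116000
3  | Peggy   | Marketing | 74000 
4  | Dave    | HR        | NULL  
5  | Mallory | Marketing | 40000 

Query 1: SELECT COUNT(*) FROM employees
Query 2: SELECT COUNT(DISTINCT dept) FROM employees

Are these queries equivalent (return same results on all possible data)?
No, not equivalent

Query 1 returns: [(5,)]
Query 2 returns: [(2,)]

Reason: COUNT(*) counts rows, COUNT(DISTINCT dept) counts unique depts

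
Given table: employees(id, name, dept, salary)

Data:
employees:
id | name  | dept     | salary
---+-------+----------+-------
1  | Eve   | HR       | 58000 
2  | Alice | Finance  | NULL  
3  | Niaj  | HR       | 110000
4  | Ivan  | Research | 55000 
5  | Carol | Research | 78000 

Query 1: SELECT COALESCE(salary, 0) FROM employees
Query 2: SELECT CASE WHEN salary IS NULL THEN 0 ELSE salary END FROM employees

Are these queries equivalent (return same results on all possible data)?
Yes, equivalent

Both queries return: [(0,), (55000,), (58000,), (78000,), (110000,)]

Reason: COALESCE vs CASE for NULL handling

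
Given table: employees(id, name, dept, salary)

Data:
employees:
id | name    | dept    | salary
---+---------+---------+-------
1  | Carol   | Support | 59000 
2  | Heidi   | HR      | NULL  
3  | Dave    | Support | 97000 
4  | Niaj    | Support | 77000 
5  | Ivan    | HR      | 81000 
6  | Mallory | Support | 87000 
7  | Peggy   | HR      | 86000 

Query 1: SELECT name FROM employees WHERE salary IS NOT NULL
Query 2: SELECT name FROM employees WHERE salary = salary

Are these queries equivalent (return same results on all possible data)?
Yes, equivalent

Both queries return: [('Carol',), ('Dave',), ('Ivan',), ('Mallory',), ('Niaj',), ('Peggy',)]

Reason: IS NOT NULL vs self-equality (both exclude NULLs)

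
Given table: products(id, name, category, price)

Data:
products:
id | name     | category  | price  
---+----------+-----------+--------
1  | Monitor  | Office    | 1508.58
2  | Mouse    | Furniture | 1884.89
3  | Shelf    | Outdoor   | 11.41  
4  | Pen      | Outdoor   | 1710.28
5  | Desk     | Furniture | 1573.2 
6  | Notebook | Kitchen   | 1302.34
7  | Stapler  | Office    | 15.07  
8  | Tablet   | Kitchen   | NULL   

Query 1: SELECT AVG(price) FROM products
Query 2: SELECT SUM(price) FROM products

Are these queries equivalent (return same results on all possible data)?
No, not equivalent

Query 1 returns: [(1143.6814285714286,)]
Query 2 returns: [(8005.7699999999995,)]

Reason: AVG vs SUM give different aggregate values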